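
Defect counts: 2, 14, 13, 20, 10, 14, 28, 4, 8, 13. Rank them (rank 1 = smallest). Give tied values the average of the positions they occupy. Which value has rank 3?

Sorted (ascending): 2, 4, 8, 10, 13, 13, 14, 14, 20, 28
The 2 values of 13 occupy positions 5–6 → average rank (5+6)/2 = 5.5.
The 2 values of 14 occupy positions 7–8 → average rank (7+8)/2 = 7.5.
Rank 3 → value 8.

8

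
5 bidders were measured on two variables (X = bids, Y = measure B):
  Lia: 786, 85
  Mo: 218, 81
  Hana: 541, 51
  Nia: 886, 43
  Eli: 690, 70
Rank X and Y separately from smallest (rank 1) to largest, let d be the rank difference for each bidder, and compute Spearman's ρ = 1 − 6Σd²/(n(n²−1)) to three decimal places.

-0.300

Ranks of variable 1: 4, 1, 2, 5, 3
Ranks of variable 2: 5, 4, 2, 1, 3
d = r₁ − r₂: -1, -3, 0, 4, 0
d²: 1, 9, 0, 16, 0; Σd² = 26
ρ = 1 − 6·26/(5·24) = 1 − 156/120 = -0.300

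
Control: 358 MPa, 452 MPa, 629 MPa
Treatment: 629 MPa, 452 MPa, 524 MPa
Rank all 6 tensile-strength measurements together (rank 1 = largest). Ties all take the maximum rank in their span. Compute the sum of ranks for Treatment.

Sorted (descending): 629, 629, 524, 452, 452, 358
The 2 values of 629 occupy positions 1–2 → each gets rank 2.
The 2 values of 452 occupy positions 4–5 → each gets rank 5.
Treatment values → pooled ranks: 629→2, 452→5, 524→3
Rank sum = 2 + 5 + 3 = 10

10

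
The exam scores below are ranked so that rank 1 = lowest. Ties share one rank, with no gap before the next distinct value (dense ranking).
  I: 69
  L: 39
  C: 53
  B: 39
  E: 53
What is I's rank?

3

Sorted (ascending): 39, 39, 53, 53, 69
The 2 values of 39 share dense rank 1.
The 2 values of 53 share dense rank 2.
Remaining distinct values take the next consecutive integers.
I has value 69 → rank 3.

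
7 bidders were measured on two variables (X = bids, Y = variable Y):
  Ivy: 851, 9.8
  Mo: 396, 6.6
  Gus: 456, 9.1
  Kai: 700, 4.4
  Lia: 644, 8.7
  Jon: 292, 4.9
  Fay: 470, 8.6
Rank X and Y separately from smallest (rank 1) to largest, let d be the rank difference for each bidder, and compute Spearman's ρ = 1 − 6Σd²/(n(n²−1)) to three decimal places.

Ranks of variable 1: 7, 2, 3, 6, 5, 1, 4
Ranks of variable 2: 7, 3, 6, 1, 5, 2, 4
d = r₁ − r₂: 0, -1, -3, 5, 0, -1, 0
d²: 0, 1, 9, 25, 0, 1, 0; Σd² = 36
ρ = 1 − 6·36/(7·48) = 1 − 216/336 = 0.357

0.357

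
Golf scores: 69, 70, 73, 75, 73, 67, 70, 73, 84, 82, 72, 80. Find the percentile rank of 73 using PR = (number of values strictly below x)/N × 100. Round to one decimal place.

N = 12.
Strictly below 73: 5. Equal to 73: 3.
PR = 5/12 × 100 = 41.7

41.7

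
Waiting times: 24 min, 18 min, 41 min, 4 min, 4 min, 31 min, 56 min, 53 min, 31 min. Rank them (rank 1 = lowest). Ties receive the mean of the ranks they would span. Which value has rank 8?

53

Sorted (ascending): 4, 4, 18, 24, 31, 31, 41, 53, 56
The 2 values of 4 occupy positions 1–2 → average rank (1+2)/2 = 1.5.
The 2 values of 31 occupy positions 5–6 → average rank (5+6)/2 = 5.5.
Rank 8 → value 53.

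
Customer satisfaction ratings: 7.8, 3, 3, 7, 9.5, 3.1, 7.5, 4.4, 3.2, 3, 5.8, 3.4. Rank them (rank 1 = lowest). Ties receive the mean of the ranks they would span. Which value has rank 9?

7

Sorted (ascending): 3, 3, 3, 3.1, 3.2, 3.4, 4.4, 5.8, 7, 7.5, 7.8, 9.5
The 3 values of 3 occupy positions 1–3 → average rank 2.
Rank 9 → value 7.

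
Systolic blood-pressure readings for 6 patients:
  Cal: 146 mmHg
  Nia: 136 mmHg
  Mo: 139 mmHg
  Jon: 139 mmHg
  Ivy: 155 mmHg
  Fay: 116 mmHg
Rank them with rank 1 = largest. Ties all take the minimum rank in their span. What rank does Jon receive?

3

Sorted (descending): 155, 146, 139, 139, 136, 116
The 2 values of 139 occupy positions 3–4 → each gets rank 3.
Jon has value 139 mmHg → rank 3.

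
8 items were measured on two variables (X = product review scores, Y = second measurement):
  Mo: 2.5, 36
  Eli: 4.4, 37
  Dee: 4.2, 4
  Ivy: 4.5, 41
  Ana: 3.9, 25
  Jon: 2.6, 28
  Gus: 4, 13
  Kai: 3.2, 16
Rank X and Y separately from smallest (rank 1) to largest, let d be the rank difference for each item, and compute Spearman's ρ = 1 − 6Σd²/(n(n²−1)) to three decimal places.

Ranks of variable 1: 1, 7, 6, 8, 4, 2, 5, 3
Ranks of variable 2: 6, 7, 1, 8, 4, 5, 2, 3
d = r₁ − r₂: -5, 0, 5, 0, 0, -3, 3, 0
d²: 25, 0, 25, 0, 0, 9, 9, 0; Σd² = 68
ρ = 1 − 6·68/(8·63) = 1 − 408/504 = 0.190

0.190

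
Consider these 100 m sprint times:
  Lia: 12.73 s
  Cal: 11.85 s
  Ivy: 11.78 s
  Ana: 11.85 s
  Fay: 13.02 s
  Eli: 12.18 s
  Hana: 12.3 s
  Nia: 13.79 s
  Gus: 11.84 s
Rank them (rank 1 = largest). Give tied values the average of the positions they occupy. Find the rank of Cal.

Sorted (descending): 13.79, 13.02, 12.73, 12.3, 12.18, 11.85, 11.85, 11.84, 11.78
The 2 values of 11.85 occupy positions 6–7 → average rank (6+7)/2 = 6.5.
Cal has value 11.85 s → rank 6.5.

6.5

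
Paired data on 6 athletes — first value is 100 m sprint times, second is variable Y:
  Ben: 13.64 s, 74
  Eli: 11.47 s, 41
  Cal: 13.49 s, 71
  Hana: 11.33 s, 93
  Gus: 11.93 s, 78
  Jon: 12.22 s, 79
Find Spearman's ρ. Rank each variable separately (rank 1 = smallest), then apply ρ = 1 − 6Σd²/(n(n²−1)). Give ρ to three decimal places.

Ranks of variable 1: 6, 2, 5, 1, 3, 4
Ranks of variable 2: 3, 1, 2, 6, 4, 5
d = r₁ − r₂: 3, 1, 3, -5, -1, -1
d²: 9, 1, 9, 25, 1, 1; Σd² = 46
ρ = 1 − 6·46/(6·35) = 1 − 276/210 = -0.314

-0.314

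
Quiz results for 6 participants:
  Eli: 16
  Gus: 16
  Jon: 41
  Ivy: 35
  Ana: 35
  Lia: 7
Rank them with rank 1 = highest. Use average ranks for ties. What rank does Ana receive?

2.5

Sorted (descending): 41, 35, 35, 16, 16, 7
The 2 values of 35 occupy positions 2–3 → average rank (2+3)/2 = 2.5.
The 2 values of 16 occupy positions 4–5 → average rank (4+5)/2 = 4.5.
Ana has value 35 → rank 2.5.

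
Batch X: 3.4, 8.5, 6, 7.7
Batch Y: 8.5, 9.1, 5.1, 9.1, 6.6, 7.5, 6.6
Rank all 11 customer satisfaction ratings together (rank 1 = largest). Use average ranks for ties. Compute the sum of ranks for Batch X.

28.5

Sorted (descending): 9.1, 9.1, 8.5, 8.5, 7.7, 7.5, 6.6, 6.6, 6, 5.1, 3.4
The 2 values of 9.1 occupy positions 1–2 → average rank (1+2)/2 = 1.5.
The 2 values of 8.5 occupy positions 3–4 → average rank (3+4)/2 = 3.5.
The 2 values of 6.6 occupy positions 7–8 → average rank (7+8)/2 = 7.5.
Batch X values → pooled ranks: 3.4→11, 8.5→3.5, 6→9, 7.7→5
Rank sum = 11 + 3.5 + 9 + 5 = 28.5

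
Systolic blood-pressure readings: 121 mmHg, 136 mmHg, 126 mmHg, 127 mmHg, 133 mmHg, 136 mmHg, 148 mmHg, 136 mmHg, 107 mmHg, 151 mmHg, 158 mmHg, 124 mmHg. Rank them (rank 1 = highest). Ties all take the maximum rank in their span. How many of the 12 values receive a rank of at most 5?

Sorted (descending): 158, 151, 148, 136, 136, 136, 133, 127, 126, 124, 121, 107
The 3 values of 136 occupy positions 4–6 → each gets rank 6.
Ranks ≤ 5: {1, 2, 3} → 3 values.

3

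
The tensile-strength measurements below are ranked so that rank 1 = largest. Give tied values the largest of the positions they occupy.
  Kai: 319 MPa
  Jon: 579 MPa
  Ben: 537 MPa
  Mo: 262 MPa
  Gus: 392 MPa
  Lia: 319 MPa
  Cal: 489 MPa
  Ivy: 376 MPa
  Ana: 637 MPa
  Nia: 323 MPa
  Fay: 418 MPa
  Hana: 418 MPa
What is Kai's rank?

Sorted (descending): 637, 579, 537, 489, 418, 418, 392, 376, 323, 319, 319, 262
The 2 values of 418 occupy positions 5–6 → each gets rank 6.
The 2 values of 319 occupy positions 10–11 → each gets rank 11.
Kai has value 319 MPa → rank 11.

11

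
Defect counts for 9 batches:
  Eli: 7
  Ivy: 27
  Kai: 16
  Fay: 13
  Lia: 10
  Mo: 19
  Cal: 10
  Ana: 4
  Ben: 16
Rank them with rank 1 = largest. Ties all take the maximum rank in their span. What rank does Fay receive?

Sorted (descending): 27, 19, 16, 16, 13, 10, 10, 7, 4
The 2 values of 16 occupy positions 3–4 → each gets rank 4.
The 2 values of 10 occupy positions 6–7 → each gets rank 7.
Fay has value 13 → rank 5.

5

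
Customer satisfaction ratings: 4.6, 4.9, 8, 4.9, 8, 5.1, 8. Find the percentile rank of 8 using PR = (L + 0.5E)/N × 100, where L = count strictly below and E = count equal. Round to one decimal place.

N = 7.
Strictly below 8: 4. Equal to 8: 3.
PR = (4 + 0.5·3)/7 × 100 = 78.6

78.6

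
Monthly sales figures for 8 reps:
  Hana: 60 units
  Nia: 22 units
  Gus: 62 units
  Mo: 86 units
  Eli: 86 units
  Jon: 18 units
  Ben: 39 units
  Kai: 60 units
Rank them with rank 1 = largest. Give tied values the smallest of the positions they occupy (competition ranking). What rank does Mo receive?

Sorted (descending): 86, 86, 62, 60, 60, 39, 22, 18
The 2 values of 86 occupy positions 1–2 → each gets rank 1.
The 2 values of 60 occupy positions 4–5 → each gets rank 4.
Mo has value 86 units → rank 1.

1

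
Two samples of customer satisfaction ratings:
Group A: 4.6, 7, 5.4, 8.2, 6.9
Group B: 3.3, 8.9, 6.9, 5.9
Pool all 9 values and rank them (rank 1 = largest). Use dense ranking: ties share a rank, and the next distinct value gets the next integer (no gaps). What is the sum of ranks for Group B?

18

Sorted (descending): 8.9, 8.2, 7, 6.9, 6.9, 5.9, 5.4, 4.6, 3.3
The 2 values of 6.9 share dense rank 4.
Remaining distinct values take the next consecutive integers.
Group B values → pooled ranks: 3.3→8, 8.9→1, 6.9→4, 5.9→5
Rank sum = 8 + 1 + 4 + 5 = 18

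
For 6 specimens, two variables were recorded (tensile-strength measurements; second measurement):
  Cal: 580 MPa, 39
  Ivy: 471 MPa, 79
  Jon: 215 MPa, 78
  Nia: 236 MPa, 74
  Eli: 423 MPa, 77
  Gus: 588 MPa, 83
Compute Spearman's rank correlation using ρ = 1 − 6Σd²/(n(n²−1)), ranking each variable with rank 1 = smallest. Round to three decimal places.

0.257

Ranks of variable 1: 5, 4, 1, 2, 3, 6
Ranks of variable 2: 1, 5, 4, 2, 3, 6
d = r₁ − r₂: 4, -1, -3, 0, 0, 0
d²: 16, 1, 9, 0, 0, 0; Σd² = 26
ρ = 1 − 6·26/(6·35) = 1 − 156/210 = 0.257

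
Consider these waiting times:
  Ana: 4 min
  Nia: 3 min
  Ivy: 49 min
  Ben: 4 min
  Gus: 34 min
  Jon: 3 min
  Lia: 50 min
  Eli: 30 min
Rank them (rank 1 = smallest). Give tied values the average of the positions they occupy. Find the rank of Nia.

1.5

Sorted (ascending): 3, 3, 4, 4, 30, 34, 49, 50
The 2 values of 3 occupy positions 1–2 → average rank (1+2)/2 = 1.5.
The 2 values of 4 occupy positions 3–4 → average rank (3+4)/2 = 3.5.
Nia has value 3 min → rank 1.5.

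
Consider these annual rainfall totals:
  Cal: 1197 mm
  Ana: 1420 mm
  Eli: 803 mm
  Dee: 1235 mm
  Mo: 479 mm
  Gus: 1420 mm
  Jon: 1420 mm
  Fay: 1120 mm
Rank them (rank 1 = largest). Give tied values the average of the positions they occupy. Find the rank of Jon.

2

Sorted (descending): 1420, 1420, 1420, 1235, 1197, 1120, 803, 479
The 3 values of 1420 occupy positions 1–3 → average rank 2.
Jon has value 1420 mm → rank 2.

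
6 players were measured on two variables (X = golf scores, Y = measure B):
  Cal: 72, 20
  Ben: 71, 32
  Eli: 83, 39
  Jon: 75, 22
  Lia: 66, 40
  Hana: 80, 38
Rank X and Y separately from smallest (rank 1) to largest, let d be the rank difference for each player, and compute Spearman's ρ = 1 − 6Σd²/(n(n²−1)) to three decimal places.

-0.029

Ranks of variable 1: 3, 2, 6, 4, 1, 5
Ranks of variable 2: 1, 3, 5, 2, 6, 4
d = r₁ − r₂: 2, -1, 1, 2, -5, 1
d²: 4, 1, 1, 4, 25, 1; Σd² = 36
ρ = 1 − 6·36/(6·35) = 1 − 216/210 = -0.029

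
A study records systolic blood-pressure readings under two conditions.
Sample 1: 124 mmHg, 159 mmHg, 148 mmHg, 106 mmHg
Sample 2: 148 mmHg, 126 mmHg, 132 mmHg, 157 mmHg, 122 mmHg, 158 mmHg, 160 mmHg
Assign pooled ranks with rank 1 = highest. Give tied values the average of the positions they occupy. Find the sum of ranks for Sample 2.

38.5

Sorted (descending): 160, 159, 158, 157, 148, 148, 132, 126, 124, 122, 106
The 2 values of 148 occupy positions 5–6 → average rank (5+6)/2 = 5.5.
Sample 2 values → pooled ranks: 148→5.5, 126→8, 132→7, 157→4, 122→10, 158→3, 160→1
Rank sum = 5.5 + 8 + 7 + 4 + 10 + 3 + 1 = 38.5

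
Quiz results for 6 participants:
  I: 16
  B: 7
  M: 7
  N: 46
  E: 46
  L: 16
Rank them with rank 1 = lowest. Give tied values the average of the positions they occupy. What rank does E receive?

Sorted (ascending): 7, 7, 16, 16, 46, 46
The 2 values of 7 occupy positions 1–2 → average rank (1+2)/2 = 1.5.
The 2 values of 16 occupy positions 3–4 → average rank (3+4)/2 = 3.5.
The 2 values of 46 occupy positions 5–6 → average rank (5+6)/2 = 5.5.
E has value 46 → rank 5.5.

5.5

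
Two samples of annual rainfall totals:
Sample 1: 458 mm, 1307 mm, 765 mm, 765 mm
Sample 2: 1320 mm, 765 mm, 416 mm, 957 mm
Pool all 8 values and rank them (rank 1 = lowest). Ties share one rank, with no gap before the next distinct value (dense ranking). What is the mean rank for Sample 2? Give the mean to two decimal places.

Sorted (ascending): 416, 458, 765, 765, 765, 957, 1307, 1320
The 3 values of 765 share dense rank 3.
Remaining distinct values take the next consecutive integers.
Sample 2 values → pooled ranks: 1320→6, 765→3, 416→1, 957→4
Mean rank = (6 + 3 + 1 + 4) / 4 = 3.50

3.50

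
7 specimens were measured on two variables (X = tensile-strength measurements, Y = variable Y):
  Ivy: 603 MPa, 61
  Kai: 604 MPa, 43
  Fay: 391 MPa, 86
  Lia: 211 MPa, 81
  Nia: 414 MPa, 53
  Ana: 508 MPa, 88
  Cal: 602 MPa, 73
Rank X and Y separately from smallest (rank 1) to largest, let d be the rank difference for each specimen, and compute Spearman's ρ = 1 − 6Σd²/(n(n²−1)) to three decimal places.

Ranks of variable 1: 6, 7, 2, 1, 3, 4, 5
Ranks of variable 2: 3, 1, 6, 5, 2, 7, 4
d = r₁ − r₂: 3, 6, -4, -4, 1, -3, 1
d²: 9, 36, 16, 16, 1, 9, 1; Σd² = 88
ρ = 1 − 6·88/(7·48) = 1 − 528/336 = -0.571

-0.571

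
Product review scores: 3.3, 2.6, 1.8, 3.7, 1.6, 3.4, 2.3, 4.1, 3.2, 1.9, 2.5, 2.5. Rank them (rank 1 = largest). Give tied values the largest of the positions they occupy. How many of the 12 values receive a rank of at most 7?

Sorted (descending): 4.1, 3.7, 3.4, 3.3, 3.2, 2.6, 2.5, 2.5, 2.3, 1.9, 1.8, 1.6
The 2 values of 2.5 occupy positions 7–8 → each gets rank 8.
Ranks ≤ 7: {1, 2, 3, 4, 5, 6} → 6 values.

6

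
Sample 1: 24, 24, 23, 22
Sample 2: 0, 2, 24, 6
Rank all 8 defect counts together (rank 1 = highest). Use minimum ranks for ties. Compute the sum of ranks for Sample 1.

Sorted (descending): 24, 24, 24, 23, 22, 6, 2, 0
The 3 values of 24 occupy positions 1–3 → each gets rank 1.
Sample 1 values → pooled ranks: 24→1, 24→1, 23→4, 22→5
Rank sum = 1 + 1 + 4 + 5 = 11

11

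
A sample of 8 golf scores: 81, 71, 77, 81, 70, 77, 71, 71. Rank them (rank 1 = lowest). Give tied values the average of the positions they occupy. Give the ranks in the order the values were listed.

7.5, 3, 5.5, 7.5, 1, 5.5, 3, 3

Sorted (ascending): 70, 71, 71, 71, 77, 77, 81, 81
The 3 values of 71 occupy positions 2–4 → average rank 3.
The 2 values of 77 occupy positions 5–6 → average rank (5+6)/2 = 5.5.
The 2 values of 81 occupy positions 7–8 → average rank (7+8)/2 = 7.5.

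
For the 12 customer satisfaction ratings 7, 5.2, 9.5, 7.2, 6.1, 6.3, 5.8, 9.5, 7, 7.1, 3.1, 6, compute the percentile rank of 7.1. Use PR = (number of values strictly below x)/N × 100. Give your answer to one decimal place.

N = 12.
Strictly below 7.1: 8. Equal to 7.1: 1.
PR = 8/12 × 100 = 66.7

66.7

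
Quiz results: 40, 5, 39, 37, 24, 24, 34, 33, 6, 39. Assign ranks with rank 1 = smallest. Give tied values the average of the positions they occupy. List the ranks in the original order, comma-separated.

10, 1, 8.5, 7, 3.5, 3.5, 6, 5, 2, 8.5

Sorted (ascending): 5, 6, 24, 24, 33, 34, 37, 39, 39, 40
The 2 values of 24 occupy positions 3–4 → average rank (3+4)/2 = 3.5.
The 2 values of 39 occupy positions 8–9 → average rank (8+9)/2 = 8.5.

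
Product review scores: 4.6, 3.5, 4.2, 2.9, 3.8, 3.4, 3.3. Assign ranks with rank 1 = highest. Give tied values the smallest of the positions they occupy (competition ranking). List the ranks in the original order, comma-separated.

1, 4, 2, 7, 3, 5, 6

Sorted (descending): 4.6, 4.2, 3.8, 3.5, 3.4, 3.3, 2.9
No ties — each value takes its position as its rank.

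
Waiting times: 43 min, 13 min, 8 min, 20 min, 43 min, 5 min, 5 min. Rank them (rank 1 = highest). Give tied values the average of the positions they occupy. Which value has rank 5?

8

Sorted (descending): 43, 43, 20, 13, 8, 5, 5
The 2 values of 43 occupy positions 1–2 → average rank (1+2)/2 = 1.5.
The 2 values of 5 occupy positions 6–7 → average rank (6+7)/2 = 6.5.
Rank 5 → value 8.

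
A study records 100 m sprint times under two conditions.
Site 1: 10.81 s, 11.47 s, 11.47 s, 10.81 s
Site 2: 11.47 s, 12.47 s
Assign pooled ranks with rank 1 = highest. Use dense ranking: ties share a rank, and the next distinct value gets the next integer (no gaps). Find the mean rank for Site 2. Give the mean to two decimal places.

1.50

Sorted (descending): 12.47, 11.47, 11.47, 11.47, 10.81, 10.81
The 3 values of 11.47 share dense rank 2.
The 2 values of 10.81 share dense rank 3.
Remaining distinct values take the next consecutive integers.
Site 2 values → pooled ranks: 11.47→2, 12.47→1
Mean rank = (2 + 1) / 2 = 1.50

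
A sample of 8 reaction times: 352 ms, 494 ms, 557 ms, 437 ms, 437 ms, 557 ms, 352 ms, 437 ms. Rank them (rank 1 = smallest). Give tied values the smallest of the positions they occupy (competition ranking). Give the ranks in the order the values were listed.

Sorted (ascending): 352, 352, 437, 437, 437, 494, 557, 557
The 2 values of 352 occupy positions 1–2 → each gets rank 1.
The 3 values of 437 occupy positions 3–5 → each gets rank 3.
The 2 values of 557 occupy positions 7–8 → each gets rank 7.

1, 6, 7, 3, 3, 7, 1, 3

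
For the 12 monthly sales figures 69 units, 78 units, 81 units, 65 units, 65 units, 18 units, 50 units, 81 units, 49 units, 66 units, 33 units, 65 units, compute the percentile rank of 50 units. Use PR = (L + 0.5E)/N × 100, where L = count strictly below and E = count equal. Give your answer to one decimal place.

29.2

N = 12.
Strictly below 50: 3. Equal to 50: 1.
PR = (3 + 0.5·1)/12 × 100 = 29.2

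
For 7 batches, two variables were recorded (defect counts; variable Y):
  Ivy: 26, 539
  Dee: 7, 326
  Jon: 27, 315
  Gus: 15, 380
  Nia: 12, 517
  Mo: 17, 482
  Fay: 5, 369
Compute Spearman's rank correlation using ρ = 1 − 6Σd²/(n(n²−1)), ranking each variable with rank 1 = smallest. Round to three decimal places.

0.107

Ranks of variable 1: 6, 2, 7, 4, 3, 5, 1
Ranks of variable 2: 7, 2, 1, 4, 6, 5, 3
d = r₁ − r₂: -1, 0, 6, 0, -3, 0, -2
d²: 1, 0, 36, 0, 9, 0, 4; Σd² = 50
ρ = 1 − 6·50/(7·48) = 1 − 300/336 = 0.107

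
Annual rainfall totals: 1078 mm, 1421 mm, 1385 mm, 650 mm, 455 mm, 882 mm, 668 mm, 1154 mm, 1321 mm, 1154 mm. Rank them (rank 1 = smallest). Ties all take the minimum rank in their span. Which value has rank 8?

1321

Sorted (ascending): 455, 650, 668, 882, 1078, 1154, 1154, 1321, 1385, 1421
The 2 values of 1154 occupy positions 6–7 → each gets rank 6.
Rank 8 → value 1321.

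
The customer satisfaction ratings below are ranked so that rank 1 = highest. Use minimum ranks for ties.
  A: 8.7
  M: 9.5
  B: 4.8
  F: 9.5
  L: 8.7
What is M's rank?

Sorted (descending): 9.5, 9.5, 8.7, 8.7, 4.8
The 2 values of 9.5 occupy positions 1–2 → each gets rank 1.
The 2 values of 8.7 occupy positions 3–4 → each gets rank 3.
M has value 9.5 → rank 1.

1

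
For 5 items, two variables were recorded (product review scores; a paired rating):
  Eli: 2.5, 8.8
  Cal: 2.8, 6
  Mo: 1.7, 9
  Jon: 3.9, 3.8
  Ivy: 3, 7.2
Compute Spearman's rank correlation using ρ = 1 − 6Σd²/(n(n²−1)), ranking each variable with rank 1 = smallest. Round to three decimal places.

Ranks of variable 1: 2, 3, 1, 5, 4
Ranks of variable 2: 4, 2, 5, 1, 3
d = r₁ − r₂: -2, 1, -4, 4, 1
d²: 4, 1, 16, 16, 1; Σd² = 38
ρ = 1 − 6·38/(5·24) = 1 − 228/120 = -0.900

-0.900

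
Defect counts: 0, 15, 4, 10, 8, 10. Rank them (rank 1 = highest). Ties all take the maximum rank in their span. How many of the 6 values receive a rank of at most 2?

Sorted (descending): 15, 10, 10, 8, 4, 0
The 2 values of 10 occupy positions 2–3 → each gets rank 3.
Ranks ≤ 2: {1} → 1 value.

1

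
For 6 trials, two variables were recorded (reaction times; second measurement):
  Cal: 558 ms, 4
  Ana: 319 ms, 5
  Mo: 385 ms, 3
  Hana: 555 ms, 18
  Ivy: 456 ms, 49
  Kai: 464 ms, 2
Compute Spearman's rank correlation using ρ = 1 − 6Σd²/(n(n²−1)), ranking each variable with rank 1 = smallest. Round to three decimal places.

-0.029

Ranks of variable 1: 6, 1, 2, 5, 3, 4
Ranks of variable 2: 3, 4, 2, 5, 6, 1
d = r₁ − r₂: 3, -3, 0, 0, -3, 3
d²: 9, 9, 0, 0, 9, 9; Σd² = 36
ρ = 1 − 6·36/(6·35) = 1 − 216/210 = -0.029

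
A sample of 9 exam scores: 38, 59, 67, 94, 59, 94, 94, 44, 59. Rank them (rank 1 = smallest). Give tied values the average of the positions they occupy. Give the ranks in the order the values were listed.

Sorted (ascending): 38, 44, 59, 59, 59, 67, 94, 94, 94
The 3 values of 59 occupy positions 3–5 → average rank 4.
The 3 values of 94 occupy positions 7–9 → average rank 8.

1, 4, 6, 8, 4, 8, 8, 2, 4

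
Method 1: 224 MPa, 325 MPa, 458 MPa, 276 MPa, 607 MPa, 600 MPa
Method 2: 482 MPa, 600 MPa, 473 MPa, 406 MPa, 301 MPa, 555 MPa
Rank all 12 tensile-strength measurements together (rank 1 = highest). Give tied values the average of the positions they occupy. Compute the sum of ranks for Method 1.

42.5

Sorted (descending): 607, 600, 600, 555, 482, 473, 458, 406, 325, 301, 276, 224
The 2 values of 600 occupy positions 2–3 → average rank (2+3)/2 = 2.5.
Method 1 values → pooled ranks: 224→12, 325→9, 458→7, 276→11, 607→1, 600→2.5
Rank sum = 12 + 9 + 7 + 11 + 1 + 2.5 = 42.5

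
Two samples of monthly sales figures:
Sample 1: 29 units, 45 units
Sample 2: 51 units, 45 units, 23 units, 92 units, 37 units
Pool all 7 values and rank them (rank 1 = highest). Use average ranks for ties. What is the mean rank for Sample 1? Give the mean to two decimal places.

4.75

Sorted (descending): 92, 51, 45, 45, 37, 29, 23
The 2 values of 45 occupy positions 3–4 → average rank (3+4)/2 = 3.5.
Sample 1 values → pooled ranks: 29→6, 45→3.5
Mean rank = (6 + 3.5) / 2 = 4.75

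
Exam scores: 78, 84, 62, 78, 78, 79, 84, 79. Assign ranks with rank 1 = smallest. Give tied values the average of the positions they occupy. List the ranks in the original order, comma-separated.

3, 7.5, 1, 3, 3, 5.5, 7.5, 5.5

Sorted (ascending): 62, 78, 78, 78, 79, 79, 84, 84
The 3 values of 78 occupy positions 2–4 → average rank 3.
The 2 values of 79 occupy positions 5–6 → average rank (5+6)/2 = 5.5.
The 2 values of 84 occupy positions 7–8 → average rank (7+8)/2 = 7.5.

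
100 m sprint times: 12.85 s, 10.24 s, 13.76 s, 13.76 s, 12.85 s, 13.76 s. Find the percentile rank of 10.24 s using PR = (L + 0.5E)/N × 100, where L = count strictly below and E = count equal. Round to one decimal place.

8.3

N = 6.
Strictly below 10.24: 0. Equal to 10.24: 1.
PR = (0 + 0.5·1)/6 × 100 = 8.3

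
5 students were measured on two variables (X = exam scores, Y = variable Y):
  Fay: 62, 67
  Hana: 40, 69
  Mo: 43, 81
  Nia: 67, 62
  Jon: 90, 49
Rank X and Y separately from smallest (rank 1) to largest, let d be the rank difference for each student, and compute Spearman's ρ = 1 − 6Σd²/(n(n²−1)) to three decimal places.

Ranks of variable 1: 3, 1, 2, 4, 5
Ranks of variable 2: 3, 4, 5, 2, 1
d = r₁ − r₂: 0, -3, -3, 2, 4
d²: 0, 9, 9, 4, 16; Σd² = 38
ρ = 1 − 6·38/(5·24) = 1 − 228/120 = -0.900

-0.900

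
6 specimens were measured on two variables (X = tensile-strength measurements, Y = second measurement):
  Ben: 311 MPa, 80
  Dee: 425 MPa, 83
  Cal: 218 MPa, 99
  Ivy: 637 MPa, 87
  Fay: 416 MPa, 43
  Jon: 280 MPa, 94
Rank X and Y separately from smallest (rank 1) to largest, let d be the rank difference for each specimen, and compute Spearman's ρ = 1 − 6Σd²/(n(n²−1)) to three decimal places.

-0.486

Ranks of variable 1: 3, 5, 1, 6, 4, 2
Ranks of variable 2: 2, 3, 6, 4, 1, 5
d = r₁ − r₂: 1, 2, -5, 2, 3, -3
d²: 1, 4, 25, 4, 9, 9; Σd² = 52
ρ = 1 − 6·52/(6·35) = 1 − 312/210 = -0.486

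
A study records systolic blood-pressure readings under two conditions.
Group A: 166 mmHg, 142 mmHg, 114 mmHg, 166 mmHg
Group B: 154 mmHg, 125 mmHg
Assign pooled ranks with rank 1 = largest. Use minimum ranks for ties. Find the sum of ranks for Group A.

Sorted (descending): 166, 166, 154, 142, 125, 114
The 2 values of 166 occupy positions 1–2 → each gets rank 1.
Group A values → pooled ranks: 166→1, 142→4, 114→6, 166→1
Rank sum = 1 + 4 + 6 + 1 = 12

12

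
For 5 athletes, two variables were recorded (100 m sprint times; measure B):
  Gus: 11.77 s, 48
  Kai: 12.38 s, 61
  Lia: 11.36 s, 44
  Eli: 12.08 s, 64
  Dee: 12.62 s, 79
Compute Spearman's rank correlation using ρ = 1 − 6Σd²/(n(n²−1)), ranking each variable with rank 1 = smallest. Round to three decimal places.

0.900

Ranks of variable 1: 2, 4, 1, 3, 5
Ranks of variable 2: 2, 3, 1, 4, 5
d = r₁ − r₂: 0, 1, 0, -1, 0
d²: 0, 1, 0, 1, 0; Σd² = 2
ρ = 1 − 6·2/(5·24) = 1 − 12/120 = 0.900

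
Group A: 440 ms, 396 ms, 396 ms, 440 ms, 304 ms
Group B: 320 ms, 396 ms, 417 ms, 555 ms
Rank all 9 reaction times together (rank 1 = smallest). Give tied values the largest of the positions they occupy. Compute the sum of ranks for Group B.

Sorted (ascending): 304, 320, 396, 396, 396, 417, 440, 440, 555
The 3 values of 396 occupy positions 3–5 → each gets rank 5.
The 2 values of 440 occupy positions 7–8 → each gets rank 8.
Group B values → pooled ranks: 320→2, 396→5, 417→6, 555→9
Rank sum = 2 + 5 + 6 + 9 = 22

22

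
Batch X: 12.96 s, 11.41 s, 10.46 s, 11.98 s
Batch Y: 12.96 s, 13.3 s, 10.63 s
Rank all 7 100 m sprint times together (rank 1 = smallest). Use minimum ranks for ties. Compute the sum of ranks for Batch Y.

Sorted (ascending): 10.46, 10.63, 11.41, 11.98, 12.96, 12.96, 13.3
The 2 values of 12.96 occupy positions 5–6 → each gets rank 5.
Batch Y values → pooled ranks: 12.96→5, 13.3→7, 10.63→2
Rank sum = 5 + 7 + 2 = 14

14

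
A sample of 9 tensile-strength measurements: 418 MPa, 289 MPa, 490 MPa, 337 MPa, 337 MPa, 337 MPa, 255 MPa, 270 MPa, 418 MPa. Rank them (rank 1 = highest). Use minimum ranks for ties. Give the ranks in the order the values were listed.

2, 7, 1, 4, 4, 4, 9, 8, 2

Sorted (descending): 490, 418, 418, 337, 337, 337, 289, 270, 255
The 2 values of 418 occupy positions 2–3 → each gets rank 2.
The 3 values of 337 occupy positions 4–6 → each gets rank 4.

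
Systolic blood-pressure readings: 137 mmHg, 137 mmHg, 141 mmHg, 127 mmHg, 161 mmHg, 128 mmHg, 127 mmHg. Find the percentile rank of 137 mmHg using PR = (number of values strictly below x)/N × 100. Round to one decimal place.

N = 7.
Strictly below 137: 3. Equal to 137: 2.
PR = 3/7 × 100 = 42.9

42.9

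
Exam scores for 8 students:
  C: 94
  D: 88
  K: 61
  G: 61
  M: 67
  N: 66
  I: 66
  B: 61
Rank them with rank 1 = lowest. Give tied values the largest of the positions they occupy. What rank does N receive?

Sorted (ascending): 61, 61, 61, 66, 66, 67, 88, 94
The 3 values of 61 occupy positions 1–3 → each gets rank 3.
The 2 values of 66 occupy positions 4–5 → each gets rank 5.
N has value 66 → rank 5.

5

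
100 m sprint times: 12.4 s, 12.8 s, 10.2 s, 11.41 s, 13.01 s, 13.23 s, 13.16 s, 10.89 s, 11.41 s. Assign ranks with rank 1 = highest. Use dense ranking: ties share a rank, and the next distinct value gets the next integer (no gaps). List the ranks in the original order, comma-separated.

Sorted (descending): 13.23, 13.16, 13.01, 12.8, 12.4, 11.41, 11.41, 10.89, 10.2
The 2 values of 11.41 share dense rank 6.
Remaining distinct values take the next consecutive integers.

5, 4, 8, 6, 3, 1, 2, 7, 6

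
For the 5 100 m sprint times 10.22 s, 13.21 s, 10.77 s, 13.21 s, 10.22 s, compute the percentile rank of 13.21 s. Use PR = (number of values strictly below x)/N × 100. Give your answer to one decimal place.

N = 5.
Strictly below 13.21: 3. Equal to 13.21: 2.
PR = 3/5 × 100 = 60.0

60.0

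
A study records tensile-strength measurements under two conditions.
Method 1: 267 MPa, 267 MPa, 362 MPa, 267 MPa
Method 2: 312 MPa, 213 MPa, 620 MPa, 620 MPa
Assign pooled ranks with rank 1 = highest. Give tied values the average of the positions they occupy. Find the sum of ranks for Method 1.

Sorted (descending): 620, 620, 362, 312, 267, 267, 267, 213
The 2 values of 620 occupy positions 1–2 → average rank (1+2)/2 = 1.5.
The 3 values of 267 occupy positions 5–7 → average rank 6.
Method 1 values → pooled ranks: 267→6, 267→6, 362→3, 267→6
Rank sum = 6 + 6 + 3 + 6 = 21

21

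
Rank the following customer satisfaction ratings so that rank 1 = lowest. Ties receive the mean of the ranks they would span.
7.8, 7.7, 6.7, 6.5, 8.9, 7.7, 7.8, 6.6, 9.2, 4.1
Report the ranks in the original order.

7.5, 5.5, 4, 2, 9, 5.5, 7.5, 3, 10, 1

Sorted (ascending): 4.1, 6.5, 6.6, 6.7, 7.7, 7.7, 7.8, 7.8, 8.9, 9.2
The 2 values of 7.7 occupy positions 5–6 → average rank (5+6)/2 = 5.5.
The 2 values of 7.8 occupy positions 7–8 → average rank (7+8)/2 = 7.5.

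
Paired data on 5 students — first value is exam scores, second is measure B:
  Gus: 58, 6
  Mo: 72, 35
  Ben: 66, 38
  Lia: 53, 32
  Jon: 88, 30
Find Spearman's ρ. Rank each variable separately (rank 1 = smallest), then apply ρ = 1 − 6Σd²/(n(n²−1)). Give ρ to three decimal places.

Ranks of variable 1: 2, 4, 3, 1, 5
Ranks of variable 2: 1, 4, 5, 3, 2
d = r₁ − r₂: 1, 0, -2, -2, 3
d²: 1, 0, 4, 4, 9; Σd² = 18
ρ = 1 − 6·18/(5·24) = 1 − 108/120 = 0.100

0.100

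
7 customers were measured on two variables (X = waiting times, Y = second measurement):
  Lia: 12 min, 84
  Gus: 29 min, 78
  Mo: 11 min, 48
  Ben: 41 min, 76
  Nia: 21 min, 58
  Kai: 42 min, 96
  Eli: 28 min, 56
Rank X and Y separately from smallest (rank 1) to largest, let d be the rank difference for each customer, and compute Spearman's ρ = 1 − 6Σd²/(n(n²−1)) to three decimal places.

Ranks of variable 1: 2, 5, 1, 6, 3, 7, 4
Ranks of variable 2: 6, 5, 1, 4, 3, 7, 2
d = r₁ − r₂: -4, 0, 0, 2, 0, 0, 2
d²: 16, 0, 0, 4, 0, 0, 4; Σd² = 24
ρ = 1 − 6·24/(7·48) = 1 − 144/336 = 0.571

0.571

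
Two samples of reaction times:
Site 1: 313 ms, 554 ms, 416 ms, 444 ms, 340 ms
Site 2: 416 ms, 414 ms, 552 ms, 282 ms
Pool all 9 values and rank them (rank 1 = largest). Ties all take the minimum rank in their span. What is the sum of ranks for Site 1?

23

Sorted (descending): 554, 552, 444, 416, 416, 414, 340, 313, 282
The 2 values of 416 occupy positions 4–5 → each gets rank 4.
Site 1 values → pooled ranks: 313→8, 554→1, 416→4, 444→3, 340→7
Rank sum = 8 + 1 + 4 + 3 + 7 = 23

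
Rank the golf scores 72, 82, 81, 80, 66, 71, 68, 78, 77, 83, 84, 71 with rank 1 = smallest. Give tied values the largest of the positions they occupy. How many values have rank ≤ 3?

Sorted (ascending): 66, 68, 71, 71, 72, 77, 78, 80, 81, 82, 83, 84
The 2 values of 71 occupy positions 3–4 → each gets rank 4.
Ranks ≤ 3: {1, 2} → 2 values.

2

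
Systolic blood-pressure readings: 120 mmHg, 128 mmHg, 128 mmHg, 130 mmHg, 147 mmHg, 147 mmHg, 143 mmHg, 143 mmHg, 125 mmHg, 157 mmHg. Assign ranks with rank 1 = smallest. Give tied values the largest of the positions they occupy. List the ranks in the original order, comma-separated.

Sorted (ascending): 120, 125, 128, 128, 130, 143, 143, 147, 147, 157
The 2 values of 128 occupy positions 3–4 → each gets rank 4.
The 2 values of 143 occupy positions 6–7 → each gets rank 7.
The 2 values of 147 occupy positions 8–9 → each gets rank 9.

1, 4, 4, 5, 9, 9, 7, 7, 2, 10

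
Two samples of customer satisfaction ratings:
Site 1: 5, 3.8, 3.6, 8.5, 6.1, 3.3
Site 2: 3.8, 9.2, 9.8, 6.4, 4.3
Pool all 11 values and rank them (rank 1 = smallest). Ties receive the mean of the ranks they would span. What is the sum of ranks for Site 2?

Sorted (ascending): 3.3, 3.6, 3.8, 3.8, 4.3, 5, 6.1, 6.4, 8.5, 9.2, 9.8
The 2 values of 3.8 occupy positions 3–4 → average rank (3+4)/2 = 3.5.
Site 2 values → pooled ranks: 3.8→3.5, 9.2→10, 9.8→11, 6.4→8, 4.3→5
Rank sum = 3.5 + 10 + 11 + 8 + 5 = 37.5

37.5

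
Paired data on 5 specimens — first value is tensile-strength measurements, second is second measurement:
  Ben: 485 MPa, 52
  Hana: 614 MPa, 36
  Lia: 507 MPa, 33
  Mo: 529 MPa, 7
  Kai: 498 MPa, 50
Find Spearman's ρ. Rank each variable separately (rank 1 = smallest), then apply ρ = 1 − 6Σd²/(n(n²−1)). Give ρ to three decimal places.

-0.700

Ranks of variable 1: 1, 5, 3, 4, 2
Ranks of variable 2: 5, 3, 2, 1, 4
d = r₁ − r₂: -4, 2, 1, 3, -2
d²: 16, 4, 1, 9, 4; Σd² = 34
ρ = 1 − 6·34/(5·24) = 1 − 204/120 = -0.700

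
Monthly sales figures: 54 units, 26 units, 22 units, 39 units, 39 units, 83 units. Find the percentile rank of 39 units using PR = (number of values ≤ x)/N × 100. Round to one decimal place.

N = 6.
Strictly below 39: 2. Equal to 39: 2.
PR = 4/6 × 100 = 66.7

66.7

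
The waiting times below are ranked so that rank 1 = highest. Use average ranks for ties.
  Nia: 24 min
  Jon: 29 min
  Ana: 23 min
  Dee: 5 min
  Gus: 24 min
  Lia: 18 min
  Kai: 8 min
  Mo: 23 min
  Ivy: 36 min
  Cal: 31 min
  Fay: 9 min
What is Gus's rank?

4.5

Sorted (descending): 36, 31, 29, 24, 24, 23, 23, 18, 9, 8, 5
The 2 values of 24 occupy positions 4–5 → average rank (4+5)/2 = 4.5.
The 2 values of 23 occupy positions 6–7 → average rank (6+7)/2 = 6.5.
Gus has value 24 min → rank 4.5.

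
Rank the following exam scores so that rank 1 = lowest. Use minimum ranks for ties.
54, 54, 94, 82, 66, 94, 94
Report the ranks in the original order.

Sorted (ascending): 54, 54, 66, 82, 94, 94, 94
The 2 values of 54 occupy positions 1–2 → each gets rank 1.
The 3 values of 94 occupy positions 5–7 → each gets rank 5.

1, 1, 5, 4, 3, 5, 5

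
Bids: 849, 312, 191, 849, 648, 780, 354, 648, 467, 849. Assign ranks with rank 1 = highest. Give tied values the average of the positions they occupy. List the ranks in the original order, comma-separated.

2, 9, 10, 2, 5.5, 4, 8, 5.5, 7, 2

Sorted (descending): 849, 849, 849, 780, 648, 648, 467, 354, 312, 191
The 3 values of 849 occupy positions 1–3 → average rank 2.
The 2 values of 648 occupy positions 5–6 → average rank (5+6)/2 = 5.5.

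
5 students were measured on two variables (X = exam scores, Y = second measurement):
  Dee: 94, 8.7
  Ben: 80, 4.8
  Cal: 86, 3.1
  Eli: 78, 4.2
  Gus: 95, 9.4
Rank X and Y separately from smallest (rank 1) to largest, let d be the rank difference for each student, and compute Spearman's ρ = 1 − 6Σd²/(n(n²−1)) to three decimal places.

Ranks of variable 1: 4, 2, 3, 1, 5
Ranks of variable 2: 4, 3, 1, 2, 5
d = r₁ − r₂: 0, -1, 2, -1, 0
d²: 0, 1, 4, 1, 0; Σd² = 6
ρ = 1 − 6·6/(5·24) = 1 − 36/120 = 0.700

0.700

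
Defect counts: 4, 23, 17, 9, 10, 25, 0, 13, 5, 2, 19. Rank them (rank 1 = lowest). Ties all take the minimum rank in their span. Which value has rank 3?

4

Sorted (ascending): 0, 2, 4, 5, 9, 10, 13, 17, 19, 23, 25
No ties — each value takes its position as its rank.
Rank 3 → value 4.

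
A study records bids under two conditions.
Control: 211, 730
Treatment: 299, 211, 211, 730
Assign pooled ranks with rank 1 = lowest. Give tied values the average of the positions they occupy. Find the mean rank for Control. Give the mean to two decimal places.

3.75

Sorted (ascending): 211, 211, 211, 299, 730, 730
The 3 values of 211 occupy positions 1–3 → average rank 2.
The 2 values of 730 occupy positions 5–6 → average rank (5+6)/2 = 5.5.
Control values → pooled ranks: 211→2, 730→5.5
Mean rank = (2 + 5.5) / 2 = 3.75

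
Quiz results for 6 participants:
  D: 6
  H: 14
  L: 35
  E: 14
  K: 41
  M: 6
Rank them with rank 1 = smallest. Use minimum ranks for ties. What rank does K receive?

6

Sorted (ascending): 6, 6, 14, 14, 35, 41
The 2 values of 6 occupy positions 1–2 → each gets rank 1.
The 2 values of 14 occupy positions 3–4 → each gets rank 3.
K has value 41 → rank 6.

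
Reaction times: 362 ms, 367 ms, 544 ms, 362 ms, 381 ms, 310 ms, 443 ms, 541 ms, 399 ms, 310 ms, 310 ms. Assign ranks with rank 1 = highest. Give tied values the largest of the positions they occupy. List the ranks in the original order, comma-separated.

Sorted (descending): 544, 541, 443, 399, 381, 367, 362, 362, 310, 310, 310
The 2 values of 362 occupy positions 7–8 → each gets rank 8.
The 3 values of 310 occupy positions 9–11 → each gets rank 11.

8, 6, 1, 8, 5, 11, 3, 2, 4, 11, 11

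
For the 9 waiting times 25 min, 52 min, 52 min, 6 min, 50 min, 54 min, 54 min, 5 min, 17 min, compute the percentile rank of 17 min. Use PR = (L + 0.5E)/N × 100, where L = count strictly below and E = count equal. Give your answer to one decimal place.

27.8

N = 9.
Strictly below 17: 2. Equal to 17: 1.
PR = (2 + 0.5·1)/9 × 100 = 27.8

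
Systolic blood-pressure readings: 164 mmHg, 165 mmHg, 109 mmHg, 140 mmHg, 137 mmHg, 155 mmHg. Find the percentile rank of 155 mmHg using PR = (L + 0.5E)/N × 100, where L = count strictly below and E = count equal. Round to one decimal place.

N = 6.
Strictly below 155: 3. Equal to 155: 1.
PR = (3 + 0.5·1)/6 × 100 = 58.3

58.3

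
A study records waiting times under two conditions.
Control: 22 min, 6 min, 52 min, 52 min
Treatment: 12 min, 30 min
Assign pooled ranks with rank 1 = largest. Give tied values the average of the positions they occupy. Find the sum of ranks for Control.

13

Sorted (descending): 52, 52, 30, 22, 12, 6
The 2 values of 52 occupy positions 1–2 → average rank (1+2)/2 = 1.5.
Control values → pooled ranks: 22→4, 6→6, 52→1.5, 52→1.5
Rank sum = 4 + 6 + 1.5 + 1.5 = 13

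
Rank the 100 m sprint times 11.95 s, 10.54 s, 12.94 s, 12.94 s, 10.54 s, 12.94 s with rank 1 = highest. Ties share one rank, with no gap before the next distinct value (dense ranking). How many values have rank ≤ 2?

Sorted (descending): 12.94, 12.94, 12.94, 11.95, 10.54, 10.54
The 3 values of 12.94 share dense rank 1.
The 2 values of 10.54 share dense rank 3.
Remaining distinct values take the next consecutive integers.
Ranks ≤ 2: {1, 1, 1, 2} → 4 values.

4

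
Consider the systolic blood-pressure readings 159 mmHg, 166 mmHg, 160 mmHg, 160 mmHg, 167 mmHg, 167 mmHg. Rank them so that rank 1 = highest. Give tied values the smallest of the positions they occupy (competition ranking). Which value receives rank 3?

Sorted (descending): 167, 167, 166, 160, 160, 159
The 2 values of 167 occupy positions 1–2 → each gets rank 1.
The 2 values of 160 occupy positions 4–5 → each gets rank 4.
Rank 3 → value 166.

166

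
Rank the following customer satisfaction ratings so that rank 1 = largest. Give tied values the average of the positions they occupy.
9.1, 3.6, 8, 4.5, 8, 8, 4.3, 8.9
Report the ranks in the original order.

1, 8, 4, 6, 4, 4, 7, 2

Sorted (descending): 9.1, 8.9, 8, 8, 8, 4.5, 4.3, 3.6
The 3 values of 8 occupy positions 3–5 → average rank 4.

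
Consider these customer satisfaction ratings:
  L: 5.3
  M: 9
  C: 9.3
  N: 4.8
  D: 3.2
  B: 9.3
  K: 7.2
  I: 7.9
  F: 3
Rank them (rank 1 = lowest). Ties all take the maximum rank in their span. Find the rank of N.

Sorted (ascending): 3, 3.2, 4.8, 5.3, 7.2, 7.9, 9, 9.3, 9.3
The 2 values of 9.3 occupy positions 8–9 → each gets rank 9.
N has value 4.8 → rank 3.

3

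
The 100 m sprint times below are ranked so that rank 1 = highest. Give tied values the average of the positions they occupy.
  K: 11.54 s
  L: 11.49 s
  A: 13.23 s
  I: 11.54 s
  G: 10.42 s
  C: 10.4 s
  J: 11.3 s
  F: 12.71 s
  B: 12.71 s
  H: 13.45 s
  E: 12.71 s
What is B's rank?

Sorted (descending): 13.45, 13.23, 12.71, 12.71, 12.71, 11.54, 11.54, 11.49, 11.3, 10.42, 10.4
The 3 values of 12.71 occupy positions 3–5 → average rank 4.
The 2 values of 11.54 occupy positions 6–7 → average rank (6+7)/2 = 6.5.
B has value 12.71 s → rank 4.

4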